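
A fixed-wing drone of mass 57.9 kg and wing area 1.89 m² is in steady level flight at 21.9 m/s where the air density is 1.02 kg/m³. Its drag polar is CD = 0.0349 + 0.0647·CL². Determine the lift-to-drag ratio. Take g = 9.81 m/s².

In steady level flight, lift balances weight: W = mg = 57.9 × 9.81 = 568 N.
q = ½ρv² = ½ × 1.02 × 21.9² = 244.6 Pa.
Required CL = L/(qS) = 568/(244.6·1.89) = 1.229.
CD = 0.0349 + 0.0647 × 1.229² = 0.1326.
L/D = CL/CD = 1.229 / 0.1326 = 9.27

L/D = 9.27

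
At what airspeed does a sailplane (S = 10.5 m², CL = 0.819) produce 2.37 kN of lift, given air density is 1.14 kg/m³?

L = ½ρv²S·CL ⇒ v = √(2L/(ρ·S·CL))
v = √(2 × 2370 / (1.14 × 10.5 × 0.819)) = √483.5 = 22 m/s

v = 22 m/s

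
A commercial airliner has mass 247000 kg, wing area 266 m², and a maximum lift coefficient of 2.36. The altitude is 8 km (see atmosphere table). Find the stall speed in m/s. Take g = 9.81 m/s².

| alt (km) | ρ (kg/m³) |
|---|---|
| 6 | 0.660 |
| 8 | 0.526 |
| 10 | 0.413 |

V_stall = 121 m/s

At 8 km, from the table: ρ = 0.526 kg/m³.
Weight W = mg = 247000 × 9.81 = 2.423×10^6 N.
V_stall = √(2W/(ρ·S·CL,max)) = √(2 × 2.423×10^6 / (0.526 × 266 × 2.36))
V_stall = √14680 = 121 m/s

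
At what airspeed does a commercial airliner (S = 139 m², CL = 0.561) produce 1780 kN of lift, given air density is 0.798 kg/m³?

v = 239 m/s

L = ½ρv²S·CL ⇒ v = √(2L/(ρ·S·CL))
v = √(2 × 1.78×10^6 / (0.798 × 139 × 0.561)) = √57210 = 239 m/s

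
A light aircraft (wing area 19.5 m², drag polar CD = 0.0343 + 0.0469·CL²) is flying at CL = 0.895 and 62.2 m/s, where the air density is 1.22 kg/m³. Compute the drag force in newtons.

CD = 0.0343 + 0.0469 × 0.895² = 0.07187
D = ½ρv²S·CD = ½ × 1.22 × 62.2² × 19.5 × 0.07187 = 3310 N

D = 3310 N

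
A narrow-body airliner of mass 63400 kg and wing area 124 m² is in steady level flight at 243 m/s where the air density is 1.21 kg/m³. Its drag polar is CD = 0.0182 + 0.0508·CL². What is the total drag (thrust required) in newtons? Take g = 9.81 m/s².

D = 85100 N

Level flight ⇒ L = W = m·g = 63400 × 9.81 = 6.2195×10^5 N.
q = ½ρv² = ½ × 1.21 × 243² = 35720 Pa.
Required CL = L/(qS) = 6.2195×10^5/(35720·124) = 0.1404.
CD = 0.0182 + 0.0508 × 0.1404² = 0.0192.
D = q·S·CD = 35720 × 124 × 0.0192 = 85060 N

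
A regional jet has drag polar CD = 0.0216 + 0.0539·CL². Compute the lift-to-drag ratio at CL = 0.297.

CD = 0.0216 + 0.0539 × 0.297² = 0.02635
L/D = CL/CD = 0.297 / 0.02635 = 11.3

L/D = 11.3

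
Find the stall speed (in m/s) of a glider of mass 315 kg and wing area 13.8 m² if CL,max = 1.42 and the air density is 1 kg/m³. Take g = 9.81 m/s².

Weight W = mg = 315 × 9.81 = 3090 N.
V_stall = √(2W/(ρ·S·CL,max)) = √(2 × 3090 / (1 × 13.8 × 1.42))
V_stall = √315.4 = 17.8 m/s

V_stall = 17.8 m/s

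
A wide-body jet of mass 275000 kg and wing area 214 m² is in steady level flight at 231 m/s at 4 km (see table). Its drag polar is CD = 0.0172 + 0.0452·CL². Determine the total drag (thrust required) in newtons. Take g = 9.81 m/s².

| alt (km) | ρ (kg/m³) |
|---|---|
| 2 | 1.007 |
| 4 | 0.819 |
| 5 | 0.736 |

D = 1.51×10^5 N

At 4 km, from the table: ρ = 0.819 kg/m³.
Weight W = mg = 275000 × 9.81 = 2.6978×10^6 N; in level flight L = W.
Dynamic pressure q = 0.5 × 0.819 × 231² = 21850 Pa.
Required CL = L/(qS) = 2.6978×10^6/(21850·214) = 0.5769.
CD = 0.0172 + 0.0452 × 0.5769² = 0.03224.
D = q·S·CD = 21850 × 214 × 0.03224 = 1.508×10^5 N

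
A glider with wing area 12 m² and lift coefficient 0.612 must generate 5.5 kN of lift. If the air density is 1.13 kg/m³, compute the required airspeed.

v = 36.4 m/s

L = ½ρv²S·CL ⇒ v = √(2L/(ρ·S·CL))
v = √(2 × 5500 / (1.13 × 12 × 0.612)) = √1326 = 36.4 m/s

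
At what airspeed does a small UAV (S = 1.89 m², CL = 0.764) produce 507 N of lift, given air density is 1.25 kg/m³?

L = ½ρv²S·CL ⇒ v = √(2L/(ρ·S·CL))
v = √(2 × 507 / (1.25 × 1.89 × 0.764)) = √561.8 = 23.7 m/s

v = 23.7 m/s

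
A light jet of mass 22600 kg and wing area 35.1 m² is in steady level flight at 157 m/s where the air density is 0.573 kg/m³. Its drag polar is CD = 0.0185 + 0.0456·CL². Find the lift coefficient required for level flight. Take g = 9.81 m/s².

In steady level flight, lift balances weight: W = mg = 22600 × 9.81 = 2.2171×10^5 N.
Dynamic pressure q = 0.5 × 0.573 × 157² = 7062 Pa.
CL = 2W/(ρv²S) = 2×2.2171×10^5/(0.573×157²×35.1) = 0.8944.

CL = 0.894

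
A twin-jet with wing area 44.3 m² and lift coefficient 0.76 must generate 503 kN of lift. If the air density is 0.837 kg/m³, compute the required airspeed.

L = ½ρv²S·CL ⇒ v = √(2L/(ρ·S·CL))
v = √(2 × 5.03×10^5 / (0.837 × 44.3 × 0.76)) = √35700 = 189 m/s

v = 189 m/s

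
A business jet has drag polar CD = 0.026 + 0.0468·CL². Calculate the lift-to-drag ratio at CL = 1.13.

CD = 0.026 + 0.0468 × 1.13² = 0.08576
L/D = CL/CD = 1.13 / 0.08576 = 13.2

L/D = 13.2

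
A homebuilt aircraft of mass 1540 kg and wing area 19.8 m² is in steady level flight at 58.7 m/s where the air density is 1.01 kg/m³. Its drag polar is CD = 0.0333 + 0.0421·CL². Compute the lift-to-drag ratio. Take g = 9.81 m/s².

L/D = 10.6

Weight W = mg = 1540 × 9.81 = 15107 N; in level flight L = W.
Dynamic pressure q = 0.5 × 1.01 × 58.7² = 1740 Pa.
CL = 2W/(ρv²S) = 2×15107/(1.01×58.7²×19.8) = 0.4385.
CD = 0.0333 + 0.0421 × 0.4385² = 0.04139.
L/D = CL/CD = 0.4385 / 0.04139 = 10.6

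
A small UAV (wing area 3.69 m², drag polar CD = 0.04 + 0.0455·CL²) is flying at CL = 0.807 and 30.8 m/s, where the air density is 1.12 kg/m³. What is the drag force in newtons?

D = 136 N

CD = 0.04 + 0.0455 × 0.807² = 0.06963
D = ½ρv²S·CD = ½ × 1.12 × 30.8² × 3.69 × 0.06963 = 136 N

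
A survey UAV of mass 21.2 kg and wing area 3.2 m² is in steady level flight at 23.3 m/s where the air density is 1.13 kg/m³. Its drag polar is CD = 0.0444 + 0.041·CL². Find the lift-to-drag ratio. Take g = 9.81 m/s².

L/D = 4.58

In steady level flight, lift balances weight: W = mg = 21.2 × 9.81 = 207.97 N.
Dynamic pressure q = 0.5 × 1.13 × 23.3² = 306.7 Pa.
Required CL = L/(qS) = 207.97/(306.7·3.2) = 0.2119.
CD = 0.0444 + 0.041 × 0.2119² = 0.04624.
L/D = CL/CD = 0.2119 / 0.04624 = 4.58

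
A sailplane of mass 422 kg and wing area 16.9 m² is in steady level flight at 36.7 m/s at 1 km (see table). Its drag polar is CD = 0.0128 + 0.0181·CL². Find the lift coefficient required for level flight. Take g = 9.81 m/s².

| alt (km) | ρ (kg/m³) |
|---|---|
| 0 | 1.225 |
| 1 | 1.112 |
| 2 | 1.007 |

At 1 km, from the table: ρ = 1.112 kg/m³.
In steady level flight, lift balances weight: W = mg = 422 × 9.81 = 4139.8 N.
q = ½ρv² = ½ × 1.112 × 36.7² = 748.9 Pa.
Required CL = L/(qS) = 4139.8/(748.9·16.9) = 0.3271.

CL = 0.327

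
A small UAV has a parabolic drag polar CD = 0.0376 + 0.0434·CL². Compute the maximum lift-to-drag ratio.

(L/D)max = 12.4

For CD = CD0 + K·CL², (L/D)max occurs at CL* = √(CD0/K) and equals 1/(2√(K·CD0)).
(L/D)max = 1/(2√(0.0434 × 0.0376)) = 1/(2 × 0.0404) = 12.4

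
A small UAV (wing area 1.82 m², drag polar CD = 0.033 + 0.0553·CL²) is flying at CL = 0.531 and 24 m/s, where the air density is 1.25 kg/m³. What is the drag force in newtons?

CD = 0.033 + 0.0553 × 0.531² = 0.04859
D = ½ρv²S·CD = ½ × 1.25 × 24² × 1.82 × 0.04859 = 31.8 N

D = 31.8 N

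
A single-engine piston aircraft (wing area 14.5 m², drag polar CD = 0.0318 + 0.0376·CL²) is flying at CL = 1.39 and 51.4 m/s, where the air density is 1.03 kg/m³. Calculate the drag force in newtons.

CD = 0.0318 + 0.0376 × 1.39² = 0.1044
D = ½ρv²S·CD = ½ × 1.03 × 51.4² × 14.5 × 0.1044 = 2060 N

D = 2060 N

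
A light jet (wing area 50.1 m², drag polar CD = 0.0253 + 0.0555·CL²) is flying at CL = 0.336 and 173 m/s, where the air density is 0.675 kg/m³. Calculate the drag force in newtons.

CD = 0.0253 + 0.0555 × 0.336² = 0.03157
D = ½ρv²S·CD = ½ × 0.675 × 173² × 50.1 × 0.03157 = 16000 N

D = 16000 N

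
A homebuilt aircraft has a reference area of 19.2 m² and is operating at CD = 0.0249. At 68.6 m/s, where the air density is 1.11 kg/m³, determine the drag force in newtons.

D = ½ρv²S·CD = ½ × 1.11 × 68.6² × 19.2 × 0.0249 = 1250 N

D = 1250 N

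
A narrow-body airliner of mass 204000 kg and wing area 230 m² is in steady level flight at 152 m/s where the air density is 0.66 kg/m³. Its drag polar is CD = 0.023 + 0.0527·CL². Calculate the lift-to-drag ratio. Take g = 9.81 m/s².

Weight W = mg = 204000 × 9.81 = 2.0012×10^6 N; in level flight L = W.
Dynamic pressure q = 0.5 × 0.66 × 152² = 7624 Pa.
Required CL = L/(qS) = 2.0012×10^6/(7624·230) = 1.141.
CD = 0.023 + 0.0527 × 1.141² = 0.09164.
L/D = CL/CD = 1.141 / 0.09164 = 12.5

L/D = 12.5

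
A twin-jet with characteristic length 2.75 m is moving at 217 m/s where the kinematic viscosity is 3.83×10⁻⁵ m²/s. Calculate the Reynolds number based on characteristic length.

Re = v·c/ν = 217 × 2.75 / (3.83×10⁻⁵) = 1.56×10^7

Re = 1.56×10^7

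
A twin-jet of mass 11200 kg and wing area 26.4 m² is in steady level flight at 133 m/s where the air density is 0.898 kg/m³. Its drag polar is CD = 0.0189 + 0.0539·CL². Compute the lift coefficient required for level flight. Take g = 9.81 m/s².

Level flight ⇒ L = W = m·g = 11200 × 9.81 = 1.0987×10^5 N.
q = ½ρv² = ½ × 0.898 × 133² = 7942 Pa.
Required CL = L/(qS) = 1.0987×10^5/(7942·26.4) = 0.524.

CL = 0.524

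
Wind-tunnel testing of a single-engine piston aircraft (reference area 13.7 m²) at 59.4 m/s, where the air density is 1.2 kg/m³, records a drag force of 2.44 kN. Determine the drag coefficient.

CD = 0.0841

From D = ½ρv²S·CD, rearranging gives CD = 2D/(ρv²S).
CD = 2 × 2440 / (1.2 × 59.4² × 13.7) = 0.0841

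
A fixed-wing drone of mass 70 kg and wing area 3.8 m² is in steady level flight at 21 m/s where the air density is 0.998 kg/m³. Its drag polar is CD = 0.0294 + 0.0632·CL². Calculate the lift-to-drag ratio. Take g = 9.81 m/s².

L/D = 11.4

Weight W = mg = 70 × 9.81 = 686.7 N; in level flight L = W.
Dynamic pressure q = 0.5 × 0.998 × 21² = 220.1 Pa.
CL = W/(q·S) = 686.7 / (220.1 × 3.8) = 0.8212.
CD = 0.0294 + 0.0632 × 0.8212² = 0.07202.
L/D = CL/CD = 0.8212 / 0.07202 = 11.4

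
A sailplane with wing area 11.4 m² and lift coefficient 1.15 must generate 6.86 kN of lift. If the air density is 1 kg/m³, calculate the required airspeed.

v = 32.4 m/s

L = ½ρv²S·CL ⇒ v = √(2L/(ρ·S·CL))
v = √(2 × 6860 / (1 × 11.4 × 1.15)) = √1047 = 32.4 m/s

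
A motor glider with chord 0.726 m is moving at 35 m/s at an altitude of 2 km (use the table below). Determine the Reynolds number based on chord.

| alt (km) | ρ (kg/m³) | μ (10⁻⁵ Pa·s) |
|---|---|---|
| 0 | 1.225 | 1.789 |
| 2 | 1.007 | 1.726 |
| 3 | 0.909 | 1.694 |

At 2 km, from the table: ρ = 1.007 kg/m³, μ = 1.726×10⁻⁵ Pa·s.
Re = ρ·v·c/μ = 1.007 × 35 × 0.726 / (1.726×10⁻⁵) = 1.48×10^6

Re = 1.48×10^6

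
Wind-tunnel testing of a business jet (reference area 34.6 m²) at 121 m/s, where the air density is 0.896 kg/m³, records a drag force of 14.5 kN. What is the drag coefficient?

From D = ½ρv²S·CD, rearranging gives CD = 2D/(ρv²S).
CD = 2 × 14500 / (0.896 × 121² × 34.6) = 0.0639

CD = 0.0639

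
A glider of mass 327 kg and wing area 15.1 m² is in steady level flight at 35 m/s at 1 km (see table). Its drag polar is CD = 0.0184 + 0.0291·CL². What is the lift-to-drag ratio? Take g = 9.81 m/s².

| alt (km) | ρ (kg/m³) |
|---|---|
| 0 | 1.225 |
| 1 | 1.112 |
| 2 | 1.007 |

L/D = 14.7

At 1 km, from the table: ρ = 1.112 kg/m³.
Weight W = mg = 327 × 9.81 = 3207.9 N; in level flight L = W.
Dynamic pressure q = 0.5 × 1.112 × 35² = 681.1 Pa.
Required CL = L/(qS) = 3207.9/(681.1·15.1) = 0.3119.
CD = 0.0184 + 0.0291 × 0.3119² = 0.02123.
L/D = CL/CD = 0.3119 / 0.02123 = 14.7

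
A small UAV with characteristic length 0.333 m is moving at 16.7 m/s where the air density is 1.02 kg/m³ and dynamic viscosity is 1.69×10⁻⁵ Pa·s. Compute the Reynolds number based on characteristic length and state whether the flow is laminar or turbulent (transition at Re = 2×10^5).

Re = ρ·v·c/μ = 1.02 × 16.7 × 0.333 / (1.69×10⁻⁵) = 3.36×10^5
Since 3.36×10^5 > 2×10^5, the flow is turbulent.

Re = 3.36×10^5 (turbulent)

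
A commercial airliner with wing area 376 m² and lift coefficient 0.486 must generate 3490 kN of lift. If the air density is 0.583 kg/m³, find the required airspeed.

L = ½ρv²S·CL ⇒ v = √(2L/(ρ·S·CL))
v = √(2 × 3.49×10^6 / (0.583 × 376 × 0.486)) = √65520 = 256 m/s

v = 256 m/s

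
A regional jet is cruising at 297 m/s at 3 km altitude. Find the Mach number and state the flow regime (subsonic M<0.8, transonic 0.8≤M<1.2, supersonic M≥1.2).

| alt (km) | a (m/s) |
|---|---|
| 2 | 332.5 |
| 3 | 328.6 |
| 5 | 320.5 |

At 3 km, from the table: a = 328.6 m/s.
M = v/a = 297 / 328.6 = 0.904
M = 0.904 → transonic.

M = 0.904 (transonic)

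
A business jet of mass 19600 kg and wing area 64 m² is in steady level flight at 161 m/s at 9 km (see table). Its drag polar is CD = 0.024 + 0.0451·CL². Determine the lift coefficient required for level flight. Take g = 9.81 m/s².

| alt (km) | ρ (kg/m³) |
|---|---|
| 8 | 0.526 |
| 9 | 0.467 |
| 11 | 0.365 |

At 9 km, from the table: ρ = 0.467 kg/m³.
In steady level flight, lift balances weight: W = mg = 19600 × 9.81 = 1.9228×10^5 N.
q = ½ρv² = ½ × 0.467 × 161² = 6053 Pa.
CL = W/(q·S) = 1.9228×10^5 / (6053 × 64) = 0.4964.

CL = 0.496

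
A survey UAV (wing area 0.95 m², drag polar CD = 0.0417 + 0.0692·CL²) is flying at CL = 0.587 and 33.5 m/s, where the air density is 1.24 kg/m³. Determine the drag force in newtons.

CD = 0.0417 + 0.0692 × 0.587² = 0.06554
D = ½ρv²S·CD = ½ × 1.24 × 33.5² × 0.95 × 0.06554 = 43.3 N

D = 43.3 N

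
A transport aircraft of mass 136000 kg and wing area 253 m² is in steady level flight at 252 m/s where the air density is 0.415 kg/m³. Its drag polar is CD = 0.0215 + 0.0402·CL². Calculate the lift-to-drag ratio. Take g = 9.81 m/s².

In steady level flight, lift balances weight: W = mg = 136000 × 9.81 = 1.3342×10^6 N.
Dynamic pressure q = 0.5 × 0.415 × 252² = 13180 Pa.
Required CL = L/(qS) = 1.3342×10^6/(13180·253) = 0.4002.
CD = 0.0215 + 0.0402 × 0.4002² = 0.02794.
L/D = CL/CD = 0.4002 / 0.02794 = 14.3

L/D = 14.3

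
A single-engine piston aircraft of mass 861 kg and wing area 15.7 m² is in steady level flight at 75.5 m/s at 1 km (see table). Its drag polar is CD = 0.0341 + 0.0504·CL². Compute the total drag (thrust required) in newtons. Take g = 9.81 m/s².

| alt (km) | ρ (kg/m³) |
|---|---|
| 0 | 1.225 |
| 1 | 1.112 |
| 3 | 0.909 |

At 1 km, from the table: ρ = 1.112 kg/m³.
Weight W = mg = 861 × 9.81 = 8446.4 N; in level flight L = W.
q = ½ρv² = ½ × 1.112 × 75.5² = 3169 Pa.
CL = W/(q·S) = 8446.4 / (3169 × 15.7) = 0.1697.
CD = 0.0341 + 0.0504 × 0.1697² = 0.03555.
D = q·S·CD = 3169 × 15.7 × 0.03555 = 1769 N

D = 1770 N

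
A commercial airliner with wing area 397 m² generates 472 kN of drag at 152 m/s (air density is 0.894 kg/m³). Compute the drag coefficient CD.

From D = ½ρv²S·CD, rearranging gives CD = 2D/(ρv²S).
CD = 2 × 4.72×10^5 / (0.894 × 152² × 397) = 0.115

CD = 0.115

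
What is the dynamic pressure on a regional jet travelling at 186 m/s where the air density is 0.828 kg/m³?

q = ½ρv² = ½ × 0.828 × 186² = 14300 Pa

q = 14300 Pa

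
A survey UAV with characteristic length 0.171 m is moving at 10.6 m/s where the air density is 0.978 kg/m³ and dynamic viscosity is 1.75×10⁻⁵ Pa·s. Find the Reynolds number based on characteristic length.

Re = ρ·v·c/μ = 0.978 × 10.6 × 0.171 / (1.75×10⁻⁵) = 1.01×10^5

Re = 1.01×10^5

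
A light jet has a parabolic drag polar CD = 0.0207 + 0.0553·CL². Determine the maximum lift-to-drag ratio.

(L/D)max = 14.8

For CD = CD0 + K·CL², (L/D)max occurs at CL* = √(CD0/K) and equals 1/(2√(K·CD0)).
(L/D)max = 1/(2√(0.0553 × 0.0207)) = 1/(2 × 0.03383) = 14.8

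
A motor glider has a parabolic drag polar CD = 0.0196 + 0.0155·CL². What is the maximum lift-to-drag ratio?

For CD = CD0 + K·CL², (L/D)max occurs at CL* = √(CD0/K) and equals 1/(2√(K·CD0)).
(L/D)max = 1/(2√(0.0155 × 0.0196)) = 1/(2 × 0.01743) = 28.7

(L/D)max = 28.7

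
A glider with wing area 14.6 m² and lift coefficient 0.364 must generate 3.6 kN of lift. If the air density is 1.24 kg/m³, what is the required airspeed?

v = 33.1 m/s

L = ½ρv²S·CL ⇒ v = √(2L/(ρ·S·CL))
v = √(2 × 3600 / (1.24 × 14.6 × 0.364)) = √1093 = 33.1 m/s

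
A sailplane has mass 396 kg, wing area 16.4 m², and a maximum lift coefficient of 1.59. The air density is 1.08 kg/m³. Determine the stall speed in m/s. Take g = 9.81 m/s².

At stall, lift equals weight: L = W = m·g = 396 × 9.81 = 3885 N.
From L = ½ρV²S·CL,max = W: V_stall = √(2W/(ρSCL,max)) = √(2·3885/(1.08·16.4·1.59))
V_stall = √275.9 = 16.6 m/s

V_stall = 16.6 m/s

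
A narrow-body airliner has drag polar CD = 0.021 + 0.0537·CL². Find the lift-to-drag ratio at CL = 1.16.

CD = 0.021 + 0.0537 × 1.16² = 0.09326
L/D = CL/CD = 1.16 / 0.09326 = 12.4

L/D = 12.4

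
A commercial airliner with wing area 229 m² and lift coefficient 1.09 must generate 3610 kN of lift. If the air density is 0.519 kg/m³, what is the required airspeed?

L = ½ρv²S·CL ⇒ v = √(2L/(ρ·S·CL))
v = √(2 × 3.61×10^6 / (0.519 × 229 × 1.09)) = √55730 = 236 m/s

v = 236 m/s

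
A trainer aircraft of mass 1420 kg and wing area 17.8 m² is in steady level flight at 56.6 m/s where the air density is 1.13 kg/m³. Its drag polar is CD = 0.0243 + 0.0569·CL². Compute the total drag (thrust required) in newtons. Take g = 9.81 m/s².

D = 1130 N

In steady level flight, lift balances weight: W = mg = 1420 × 9.81 = 13930 N.
Dynamic pressure q = 0.5 × 1.13 × 56.6² = 1810 Pa.
CL = W/(q·S) = 13930 / (1810 × 17.8) = 0.4324.
CD = 0.0243 + 0.0569 × 0.4324² = 0.03494.
D = q·S·CD = 1810 × 17.8 × 0.03494 = 1126 N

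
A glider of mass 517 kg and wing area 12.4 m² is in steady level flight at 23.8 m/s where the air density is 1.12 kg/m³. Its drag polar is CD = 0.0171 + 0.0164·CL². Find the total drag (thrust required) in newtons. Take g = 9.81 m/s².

D = 175 N

Weight W = mg = 517 × 9.81 = 5071.8 N; in level flight L = W.
Dynamic pressure q = 0.5 × 1.12 × 23.8² = 317.2 Pa.
CL = W/(q·S) = 5071.8 / (317.2 × 12.4) = 1.289.
CD = 0.0171 + 0.0164 × 1.289² = 0.04437.
D = q·S·CD = 317.2 × 12.4 × 0.04437 = 174.5 N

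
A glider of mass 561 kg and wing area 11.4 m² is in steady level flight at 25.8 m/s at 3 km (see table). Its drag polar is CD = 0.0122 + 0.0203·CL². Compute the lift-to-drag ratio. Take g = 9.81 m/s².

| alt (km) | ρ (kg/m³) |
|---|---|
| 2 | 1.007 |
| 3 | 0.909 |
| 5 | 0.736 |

L/D = 25

At 3 km, from the table: ρ = 0.909 kg/m³.
In steady level flight, lift balances weight: W = mg = 561 × 9.81 = 5503.4 N.
q = ½ρv² = ½ × 0.909 × 25.8² = 302.5 Pa.
CL = W/(q·S) = 5503.4 / (302.5 × 11.4) = 1.596.
CD = 0.0122 + 0.0203 × 1.596² = 0.06389.
L/D = CL/CD = 1.596 / 0.06389 = 25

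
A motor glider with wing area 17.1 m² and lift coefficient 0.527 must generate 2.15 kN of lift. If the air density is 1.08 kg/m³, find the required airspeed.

L = ½ρv²S·CL ⇒ v = √(2L/(ρ·S·CL))
v = √(2 × 2150 / (1.08 × 17.1 × 0.527)) = √441.8 = 21 m/s

v = 21 m/s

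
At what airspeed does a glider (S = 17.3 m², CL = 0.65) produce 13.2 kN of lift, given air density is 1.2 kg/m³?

v = 44.2 m/s

L = ½ρv²S·CL ⇒ v = √(2L/(ρ·S·CL))
v = √(2 × 13200 / (1.2 × 17.3 × 0.65)) = √1956 = 44.2 m/s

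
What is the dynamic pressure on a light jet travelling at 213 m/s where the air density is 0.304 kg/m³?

q = ½ρv² = ½ × 0.304 × 213² = 6900 Pa

q = 6900 Pa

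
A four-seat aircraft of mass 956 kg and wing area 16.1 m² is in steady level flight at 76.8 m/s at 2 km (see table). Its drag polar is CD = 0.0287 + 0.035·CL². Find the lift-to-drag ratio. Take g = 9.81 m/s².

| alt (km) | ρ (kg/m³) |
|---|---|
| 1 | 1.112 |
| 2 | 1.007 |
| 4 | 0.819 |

At 2 km, from the table: ρ = 1.007 kg/m³.
Weight W = mg = 956 × 9.81 = 9378.4 N; in level flight L = W.
q = ½ρv² = ½ × 1.007 × 76.8² = 2970 Pa.
CL = 2W/(ρv²S) = 2×9378.4/(1.007×76.8²×16.1) = 0.1961.
CD = 0.0287 + 0.035 × 0.1961² = 0.03005.
L/D = CL/CD = 0.1961 / 0.03005 = 6.53

L/D = 6.53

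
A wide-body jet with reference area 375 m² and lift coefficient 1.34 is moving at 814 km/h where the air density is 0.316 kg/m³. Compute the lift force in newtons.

L = 4.06×10^6 N

Convert speed: v = 814 km/h ÷ 3.6 = 226.1 m/s.
L = ½ρv²S·CL = ½ × 0.316 × 226.1² × 375 × 1.34 = 4.06×10^6 N ≈ 4060 kN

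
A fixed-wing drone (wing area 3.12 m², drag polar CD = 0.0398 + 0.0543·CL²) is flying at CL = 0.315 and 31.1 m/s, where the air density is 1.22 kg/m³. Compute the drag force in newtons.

D = 83.2 N

CD = 0.0398 + 0.0543 × 0.315² = 0.04519
D = ½ρv²S·CD = ½ × 1.22 × 31.1² × 3.12 × 0.04519 = 83.2 N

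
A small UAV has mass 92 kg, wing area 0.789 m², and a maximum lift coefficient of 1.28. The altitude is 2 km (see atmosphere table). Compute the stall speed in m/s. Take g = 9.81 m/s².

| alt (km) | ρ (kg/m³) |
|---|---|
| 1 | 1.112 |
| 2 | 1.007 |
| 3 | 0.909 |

At 2 km, from the table: ρ = 1.007 kg/m³.
Stall occurs when L = W at CL,max. W = mg = 92 × 9.81 = 902.5 N.
From L = ½ρV²S·CL,max = W: V_stall = √(2W/(ρSCL,max)) = √(2·902.5/(1.007·0.789·1.28))
V_stall = √1775 = 42.1 m/s

V_stall = 42.1 m/s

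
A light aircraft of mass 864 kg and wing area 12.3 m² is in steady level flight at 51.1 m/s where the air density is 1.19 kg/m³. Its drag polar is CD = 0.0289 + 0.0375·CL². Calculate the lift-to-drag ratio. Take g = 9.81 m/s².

In steady level flight, lift balances weight: W = mg = 864 × 9.81 = 8475.8 N.
q = ½ρv² = ½ × 1.19 × 51.1² = 1554 Pa.
Required CL = L/(qS) = 8475.8/(1554·12.3) = 0.4435.
CD = 0.0289 + 0.0375 × 0.4435² = 0.03628.
L/D = CL/CD = 0.4435 / 0.03628 = 12.2

L/D = 12.2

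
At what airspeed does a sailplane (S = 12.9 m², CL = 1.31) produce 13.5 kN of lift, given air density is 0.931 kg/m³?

L = ½ρv²S·CL ⇒ v = √(2L/(ρ·S·CL))
v = √(2 × 13500 / (0.931 × 12.9 × 1.31)) = √1716 = 41.4 m/s

v = 41.4 m/s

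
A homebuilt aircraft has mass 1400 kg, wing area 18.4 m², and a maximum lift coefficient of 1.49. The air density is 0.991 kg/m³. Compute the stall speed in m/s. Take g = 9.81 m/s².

V_stall = 31.8 m/s

At stall, lift equals weight: L = W = m·g = 1400 × 9.81 = 13730 N.
V_stall = √(2W/(ρ·S·CL,max)) = √(2 × 13730 / (0.991 × 18.4 × 1.49))
V_stall = √1011 = 31.8 m/s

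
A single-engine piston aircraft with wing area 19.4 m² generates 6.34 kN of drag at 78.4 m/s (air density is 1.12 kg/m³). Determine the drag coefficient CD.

From D = ½ρv²S·CD, rearranging gives CD = 2D/(ρv²S).
CD = 2 × 6340 / (1.12 × 78.4² × 19.4) = 0.0949

CD = 0.0949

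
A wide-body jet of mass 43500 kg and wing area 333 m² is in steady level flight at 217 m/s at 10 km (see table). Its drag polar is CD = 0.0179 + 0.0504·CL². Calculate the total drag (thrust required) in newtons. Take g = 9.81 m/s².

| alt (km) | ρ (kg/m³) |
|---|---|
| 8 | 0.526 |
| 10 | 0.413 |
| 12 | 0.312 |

D = 60800 N

At 10 km, from the table: ρ = 0.413 kg/m³.
In steady level flight, lift balances weight: W = mg = 43500 × 9.81 = 4.2674×10^5 N.
q = ½ρv² = ½ × 0.413 × 217² = 9724 Pa.
Required CL = L/(qS) = 4.2674×10^5/(9724·333) = 0.1318.
CD = 0.0179 + 0.0504 × 0.1318² = 0.01878.
D = q·S·CD = 9724 × 333 × 0.01878 = 60800 N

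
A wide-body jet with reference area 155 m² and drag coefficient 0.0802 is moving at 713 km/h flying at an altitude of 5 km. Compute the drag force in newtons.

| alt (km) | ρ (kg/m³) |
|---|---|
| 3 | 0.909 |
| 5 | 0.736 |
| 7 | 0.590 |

D = 1.79×10^5 N

At 5 km, from the table: ρ = 0.736 kg/m³.
Convert speed: v = 713 km/h ÷ 3.6 = 198.1 m/s.
Dynamic pressure q = ½ρv² = ½ × 0.736 × 198.1² = 14440 Pa.
D = q·S·CD = 14440 × 155 × 0.0802 = 1.79×10^5 N ≈ 179 kN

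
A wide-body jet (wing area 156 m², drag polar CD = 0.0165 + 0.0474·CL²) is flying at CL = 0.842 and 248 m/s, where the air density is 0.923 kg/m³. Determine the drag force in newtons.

CD = 0.0165 + 0.0474 × 0.842² = 0.0501
D = ½ρv²S·CD = ½ × 0.923 × 248² × 156 × 0.0501 = 2.22×10^5 N

D = 2.22×10^5 N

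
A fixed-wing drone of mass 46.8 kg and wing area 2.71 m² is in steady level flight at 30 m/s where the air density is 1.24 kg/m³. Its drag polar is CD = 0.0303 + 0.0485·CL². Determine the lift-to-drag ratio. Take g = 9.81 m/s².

L/D = 8.73

Level flight ⇒ L = W = m·g = 46.8 × 9.81 = 459.11 N.
Dynamic pressure q = 0.5 × 1.24 × 30² = 558 Pa.
Required CL = L/(qS) = 459.11/(558·2.71) = 0.3036.
CD = 0.0303 + 0.0485 × 0.3036² = 0.03477.
L/D = CL/CD = 0.3036 / 0.03477 = 8.73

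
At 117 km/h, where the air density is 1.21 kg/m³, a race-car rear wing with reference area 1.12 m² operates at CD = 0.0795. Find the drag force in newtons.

Convert speed: v = 117 km/h ÷ 3.6 = 32.5 m/s.
D = ½ρv²S·CD = ½ × 1.21 × 32.5² × 1.12 × 0.0795 = 56.9 N

D = 56.9 N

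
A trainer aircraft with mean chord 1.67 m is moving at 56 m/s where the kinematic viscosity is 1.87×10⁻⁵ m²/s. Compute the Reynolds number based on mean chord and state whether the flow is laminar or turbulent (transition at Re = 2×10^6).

Re = v·c/ν = 56 × 1.67 / (1.87×10⁻⁵) = 5×10^6
Since 5×10^6 > 2×10^6, the flow is turbulent.

Re = 5×10^6 (turbulent)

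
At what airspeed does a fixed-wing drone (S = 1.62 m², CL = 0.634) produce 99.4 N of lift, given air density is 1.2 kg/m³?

L = ½ρv²S·CL ⇒ v = √(2L/(ρ·S·CL))
v = √(2 × 99.4 / (1.2 × 1.62 × 0.634)) = √161.3 = 12.7 m/s

v = 12.7 m/s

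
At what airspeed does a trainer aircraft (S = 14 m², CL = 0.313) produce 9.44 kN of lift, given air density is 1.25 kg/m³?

L = ½ρv²S·CL ⇒ v = √(2L/(ρ·S·CL))
v = √(2 × 9440 / (1.25 × 14 × 0.313)) = √3447 = 58.7 m/s

v = 58.7 m/s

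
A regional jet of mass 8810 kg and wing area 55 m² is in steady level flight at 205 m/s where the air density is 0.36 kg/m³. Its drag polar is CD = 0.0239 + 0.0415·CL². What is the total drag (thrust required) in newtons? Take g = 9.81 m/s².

D = 10700 N

Weight W = mg = 8810 × 9.81 = 86426 N; in level flight L = W.
Dynamic pressure q = 0.5 × 0.36 × 205² = 7564 Pa.
CL = 2W/(ρv²S) = 2×86426/(0.36×205²×55) = 0.2077.
CD = 0.0239 + 0.0415 × 0.2077² = 0.02569.
D = q·S·CD = 7564 × 55 × 0.02569 = 10690 N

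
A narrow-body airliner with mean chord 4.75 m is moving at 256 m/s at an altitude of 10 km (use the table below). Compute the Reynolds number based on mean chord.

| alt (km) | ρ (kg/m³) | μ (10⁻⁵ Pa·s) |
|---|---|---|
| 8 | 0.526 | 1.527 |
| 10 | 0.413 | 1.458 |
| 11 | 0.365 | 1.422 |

At 10 km, from the table: ρ = 0.413 kg/m³, μ = 1.458×10⁻⁵ Pa·s.
Re = ρ·v·c/μ = 0.413 × 256 × 4.75 / (1.458×10⁻⁵) = 3.44×10^7

Re = 3.44×10^7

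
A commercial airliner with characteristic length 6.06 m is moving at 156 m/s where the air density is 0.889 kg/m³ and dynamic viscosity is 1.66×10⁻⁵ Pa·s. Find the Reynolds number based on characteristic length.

Re = 5.06×10^7

Re = ρ·v·c/μ = 0.889 × 156 × 6.06 / (1.66×10⁻⁵) = 5.06×10^7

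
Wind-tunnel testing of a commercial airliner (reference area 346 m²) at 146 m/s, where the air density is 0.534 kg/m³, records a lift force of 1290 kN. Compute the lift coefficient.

CL = 0.655

From L = ½ρv²S·CL, rearranging gives CL = 2L/(ρv²S).
CL = 2 × 1.29×10^6 / (0.534 × 146² × 346) = 0.655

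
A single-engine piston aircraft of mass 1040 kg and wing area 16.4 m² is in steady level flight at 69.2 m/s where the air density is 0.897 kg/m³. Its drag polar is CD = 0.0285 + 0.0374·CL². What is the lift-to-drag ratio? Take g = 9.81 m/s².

Level flight ⇒ L = W = m·g = 1040 × 9.81 = 10202 N.
q = ½ρv² = ½ × 0.897 × 69.2² = 2148 Pa.
CL = 2W/(ρv²S) = 2×10202/(0.897×69.2²×16.4) = 0.2897.
CD = 0.0285 + 0.0374 × 0.2897² = 0.03164.
L/D = CL/CD = 0.2897 / 0.03164 = 9.16

L/D = 9.16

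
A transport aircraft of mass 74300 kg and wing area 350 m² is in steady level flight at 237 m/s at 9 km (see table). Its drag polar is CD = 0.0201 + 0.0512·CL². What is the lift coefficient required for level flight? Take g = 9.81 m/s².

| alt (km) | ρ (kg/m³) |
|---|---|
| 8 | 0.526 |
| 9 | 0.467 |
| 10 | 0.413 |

At 9 km, from the table: ρ = 0.467 kg/m³.
In steady level flight, lift balances weight: W = mg = 74300 × 9.81 = 7.2888×10^5 N.
Dynamic pressure q = 0.5 × 0.467 × 237² = 13120 Pa.
CL = W/(q·S) = 7.2888×10^5 / (13120 × 350) = 0.1588.

CL = 0.159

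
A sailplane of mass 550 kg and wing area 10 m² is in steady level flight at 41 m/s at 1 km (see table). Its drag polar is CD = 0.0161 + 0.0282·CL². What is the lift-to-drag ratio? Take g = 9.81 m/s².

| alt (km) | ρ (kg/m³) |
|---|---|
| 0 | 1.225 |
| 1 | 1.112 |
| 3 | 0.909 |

At 1 km, from the table: ρ = 1.112 kg/m³.
Weight W = mg = 550 × 9.81 = 5395.5 N; in level flight L = W.
Dynamic pressure q = 0.5 × 1.112 × 41² = 934.6 Pa.
CL = W/(q·S) = 5395.5 / (934.6 × 10) = 0.5773.
CD = 0.0161 + 0.0282 × 0.5773² = 0.0255.
L/D = CL/CD = 0.5773 / 0.0255 = 22.6

L/D = 22.6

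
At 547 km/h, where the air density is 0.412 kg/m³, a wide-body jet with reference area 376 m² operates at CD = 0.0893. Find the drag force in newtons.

D = 1.6×10^5 N

Convert speed: v = 547 km/h ÷ 3.6 = 151.9 m/s.
D = ½ρv²S·CD = ½ × 0.412 × 151.9² × 376 × 0.0893 = 1.6×10^5 N ≈ 160 kN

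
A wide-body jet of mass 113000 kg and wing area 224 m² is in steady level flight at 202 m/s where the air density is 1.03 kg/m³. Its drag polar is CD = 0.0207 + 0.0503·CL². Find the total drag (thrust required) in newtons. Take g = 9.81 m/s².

D = 1.11×10^5 N

In steady level flight, lift balances weight: W = mg = 113000 × 9.81 = 1.1085×10^6 N.
q = ½ρv² = ½ × 1.03 × 202² = 21010 Pa.
CL = W/(q·S) = 1.1085×10^6 / (21010 × 224) = 0.2355.
CD = 0.0207 + 0.0503 × 0.2355² = 0.02349.
D = q·S·CD = 21010 × 224 × 0.02349 = 1.106×10^5 N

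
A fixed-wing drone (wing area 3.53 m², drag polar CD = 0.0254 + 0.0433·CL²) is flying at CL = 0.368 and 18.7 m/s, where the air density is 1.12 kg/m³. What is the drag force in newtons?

CD = 0.0254 + 0.0433 × 0.368² = 0.03126
D = ½ρv²S·CD = ½ × 1.12 × 18.7² × 3.53 × 0.03126 = 21.6 N

D = 21.6 N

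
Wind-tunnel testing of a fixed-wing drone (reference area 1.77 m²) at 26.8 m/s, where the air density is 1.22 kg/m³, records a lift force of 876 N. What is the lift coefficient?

From L = ½ρv²S·CL, rearranging gives CL = 2L/(ρv²S).
CL = 2 × 876 / (1.22 × 26.8² × 1.77) = 1.13

CL = 1.13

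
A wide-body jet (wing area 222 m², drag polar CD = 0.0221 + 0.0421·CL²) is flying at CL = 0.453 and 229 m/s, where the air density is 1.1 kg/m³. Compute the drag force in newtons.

D = 1.97×10^5 N

CD = 0.0221 + 0.0421 × 0.453² = 0.03074
D = ½ρv²S·CD = ½ × 1.1 × 229² × 222 × 0.03074 = 1.97×10^5 N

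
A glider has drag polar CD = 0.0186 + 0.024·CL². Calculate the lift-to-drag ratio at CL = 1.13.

L/D = 22.9

CD = 0.0186 + 0.024 × 1.13² = 0.04925
L/D = CL/CD = 1.13 / 0.04925 = 22.9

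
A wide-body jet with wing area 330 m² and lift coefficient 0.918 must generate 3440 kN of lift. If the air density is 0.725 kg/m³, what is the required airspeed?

L = ½ρv²S·CL ⇒ v = √(2L/(ρ·S·CL))
v = √(2 × 3.44×10^6 / (0.725 × 330 × 0.918)) = √31330 = 177 m/s

v = 177 m/s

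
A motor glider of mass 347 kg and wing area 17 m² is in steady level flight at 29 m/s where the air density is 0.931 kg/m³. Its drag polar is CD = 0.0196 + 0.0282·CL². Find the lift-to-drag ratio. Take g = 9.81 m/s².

L/D = 19

In steady level flight, lift balances weight: W = mg = 347 × 9.81 = 3404.1 N.
q = ½ρv² = ½ × 0.931 × 29² = 391.5 Pa.
CL = W/(q·S) = 3404.1 / (391.5 × 17) = 0.5115.
CD = 0.0196 + 0.0282 × 0.5115² = 0.02698.
L/D = CL/CD = 0.5115 / 0.02698 = 19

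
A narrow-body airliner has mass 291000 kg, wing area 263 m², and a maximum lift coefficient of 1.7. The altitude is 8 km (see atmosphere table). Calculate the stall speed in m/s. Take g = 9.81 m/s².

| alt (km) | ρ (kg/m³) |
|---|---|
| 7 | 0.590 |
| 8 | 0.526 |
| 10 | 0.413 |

At 8 km, from the table: ρ = 0.526 kg/m³.
At stall, lift equals weight: L = W = m·g = 291000 × 9.81 = 2.855×10^6 N.
V_stall = √(2W/(ρ·S·CL,max)) = √(2 × 2.855×10^6 / (0.526 × 263 × 1.7))
V_stall = √24280 = 156 m/s

V_stall = 156 m/s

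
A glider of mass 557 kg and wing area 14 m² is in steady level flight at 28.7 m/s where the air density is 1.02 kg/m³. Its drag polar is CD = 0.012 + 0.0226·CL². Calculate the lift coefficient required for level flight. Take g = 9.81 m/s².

In steady level flight, lift balances weight: W = mg = 557 × 9.81 = 5464.2 N.
q = ½ρv² = ½ × 1.02 × 28.7² = 420.1 Pa.
Required CL = L/(qS) = 5464.2/(420.1·14) = 0.9291.

CL = 0.929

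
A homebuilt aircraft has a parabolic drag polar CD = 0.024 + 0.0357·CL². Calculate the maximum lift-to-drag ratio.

(L/D)max = 17.1

For CD = CD0 + K·CL², (L/D)max occurs at CL* = √(CD0/K) and equals 1/(2√(K·CD0)).
(L/D)max = 1/(2√(0.0357 × 0.024)) = 1/(2 × 0.02927) = 17.1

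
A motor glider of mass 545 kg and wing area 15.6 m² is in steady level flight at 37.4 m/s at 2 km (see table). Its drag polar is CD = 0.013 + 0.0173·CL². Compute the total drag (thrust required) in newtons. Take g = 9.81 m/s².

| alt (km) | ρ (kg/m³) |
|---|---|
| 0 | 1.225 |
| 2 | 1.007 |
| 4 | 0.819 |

At 2 km, from the table: ρ = 1.007 kg/m³.
Weight W = mg = 545 × 9.81 = 5346.4 N; in level flight L = W.
Dynamic pressure q = 0.5 × 1.007 × 37.4² = 704.3 Pa.
CL = 2W/(ρv²S) = 2×5346.4/(1.007×37.4²×15.6) = 0.4866.
CD = 0.013 + 0.0173 × 0.4866² = 0.0171.
D = q·S·CD = 704.3 × 15.6 × 0.0171 = 187.8 N

D = 188 N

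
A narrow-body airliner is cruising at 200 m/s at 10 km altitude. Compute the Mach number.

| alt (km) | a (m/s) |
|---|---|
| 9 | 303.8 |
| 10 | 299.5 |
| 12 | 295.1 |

M = 0.668

At 10 km, from the table: a = 299.5 m/s.
M = v/a = 200 / 299.5 = 0.668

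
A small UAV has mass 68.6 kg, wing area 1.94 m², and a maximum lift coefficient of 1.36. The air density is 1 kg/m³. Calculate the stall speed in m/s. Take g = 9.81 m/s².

Stall occurs when L = W at CL,max. W = mg = 68.6 × 9.81 = 673 N.
From L = ½ρV²S·CL,max = W: V_stall = √(2W/(ρSCL,max)) = √(2·673/(1·1.94·1.36))
V_stall = √510.1 = 22.6 m/s

V_stall = 22.6 m/s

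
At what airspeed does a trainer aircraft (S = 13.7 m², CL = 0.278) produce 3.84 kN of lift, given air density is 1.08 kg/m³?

L = ½ρv²S·CL ⇒ v = √(2L/(ρ·S·CL))
v = √(2 × 3840 / (1.08 × 13.7 × 0.278)) = √1867 = 43.2 m/s

v = 43.2 m/s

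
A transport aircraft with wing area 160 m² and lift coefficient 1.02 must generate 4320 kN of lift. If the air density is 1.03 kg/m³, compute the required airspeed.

v = 227 m/s

L = ½ρv²S·CL ⇒ v = √(2L/(ρ·S·CL))
v = √(2 × 4.32×10^6 / (1.03 × 160 × 1.02)) = √51400 = 227 m/s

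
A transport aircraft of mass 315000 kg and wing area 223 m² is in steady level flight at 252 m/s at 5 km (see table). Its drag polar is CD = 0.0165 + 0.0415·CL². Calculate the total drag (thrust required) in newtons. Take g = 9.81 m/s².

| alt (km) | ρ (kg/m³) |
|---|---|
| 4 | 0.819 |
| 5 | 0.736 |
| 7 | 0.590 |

At 5 km, from the table: ρ = 0.736 kg/m³.
In steady level flight, lift balances weight: W = mg = 315000 × 9.81 = 3.0902×10^6 N.
Dynamic pressure q = 0.5 × 0.736 × 252² = 23370 Pa.
CL = W/(q·S) = 3.0902×10^6 / (23370 × 223) = 0.593.
CD = 0.0165 + 0.0415 × 0.593² = 0.03109.
D = q·S·CD = 23370 × 223 × 0.03109 = 1.62×10^5 N

D = 1.62×10^5 N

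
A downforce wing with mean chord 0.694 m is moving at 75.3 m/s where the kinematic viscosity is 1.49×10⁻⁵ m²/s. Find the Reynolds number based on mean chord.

Re = 3.51×10^6

Re = v·c/ν = 75.3 × 0.694 / (1.49×10⁻⁵) = 3.51×10^6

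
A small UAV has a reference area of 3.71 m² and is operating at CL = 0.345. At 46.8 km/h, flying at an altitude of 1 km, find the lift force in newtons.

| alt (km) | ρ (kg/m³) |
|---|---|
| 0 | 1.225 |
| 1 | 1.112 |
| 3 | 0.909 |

L = 120 N

At 1 km, from the table: ρ = 1.112 kg/m³.
Convert speed: v = 46.8 km/h ÷ 3.6 = 13 m/s.
Dynamic pressure q = ½ρv² = ½ × 1.112 × 13² = 93.96 Pa.
L = q·S·CL = 93.96 × 3.71 × 0.345 = 120 N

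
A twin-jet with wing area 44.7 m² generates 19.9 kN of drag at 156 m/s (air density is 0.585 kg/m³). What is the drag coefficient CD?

From D = ½ρv²S·CD, rearranging gives CD = 2D/(ρv²S).
CD = 2 × 19900 / (0.585 × 156² × 44.7) = 0.0625

CD = 0.0625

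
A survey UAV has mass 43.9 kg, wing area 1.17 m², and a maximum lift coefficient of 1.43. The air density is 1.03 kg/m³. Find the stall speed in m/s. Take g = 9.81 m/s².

V_stall = 22.4 m/s

Weight W = mg = 43.9 × 9.81 = 430.7 N.
V_stall = √(2W/(ρ·S·CL,max)) = √(2 × 430.7 / (1.03 × 1.17 × 1.43))
V_stall = √499.8 = 22.4 m/s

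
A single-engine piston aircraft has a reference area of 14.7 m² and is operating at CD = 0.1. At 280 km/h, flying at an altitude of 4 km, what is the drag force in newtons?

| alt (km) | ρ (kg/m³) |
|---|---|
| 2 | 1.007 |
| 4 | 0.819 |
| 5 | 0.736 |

At 4 km, from the table: ρ = 0.819 kg/m³.
Convert speed: v = 280 km/h ÷ 3.6 = 77.78 m/s.
D = ½ρv²S·CD = ½ × 0.819 × 77.78² × 14.7 × 0.1 = 3640 N

D = 3640 N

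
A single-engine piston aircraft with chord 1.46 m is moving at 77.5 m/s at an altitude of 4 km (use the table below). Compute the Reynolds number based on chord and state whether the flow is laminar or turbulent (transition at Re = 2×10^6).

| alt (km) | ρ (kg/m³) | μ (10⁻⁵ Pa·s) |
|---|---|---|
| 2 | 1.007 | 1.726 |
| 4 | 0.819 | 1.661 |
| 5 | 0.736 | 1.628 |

At 4 km, from the table: ρ = 0.819 kg/m³, μ = 1.661×10⁻⁵ Pa·s.
Re = ρ·v·c/μ = 0.819 × 77.5 × 1.46 / (1.661×10⁻⁵) = 5.58×10^6
Since 5.58×10^6 > 2×10^6, the flow is turbulent.

Re = 5.58×10^6 (turbulent)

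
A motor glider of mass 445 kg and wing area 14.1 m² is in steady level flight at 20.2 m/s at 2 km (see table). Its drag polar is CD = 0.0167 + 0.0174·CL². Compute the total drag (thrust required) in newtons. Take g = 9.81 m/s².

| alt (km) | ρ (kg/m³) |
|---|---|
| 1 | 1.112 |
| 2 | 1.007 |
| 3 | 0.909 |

D = 163 N

At 2 km, from the table: ρ = 1.007 kg/m³.
Level flight ⇒ L = W = m·g = 445 × 9.81 = 4365.4 N.
Dynamic pressure q = 0.5 × 1.007 × 20.2² = 205.4 Pa.
Required CL = L/(qS) = 4365.4/(205.4·14.1) = 1.507.
CD = 0.0167 + 0.0174 × 1.507² = 0.05622.
D = q·S·CD = 205.4 × 14.1 × 0.05622 = 162.8 N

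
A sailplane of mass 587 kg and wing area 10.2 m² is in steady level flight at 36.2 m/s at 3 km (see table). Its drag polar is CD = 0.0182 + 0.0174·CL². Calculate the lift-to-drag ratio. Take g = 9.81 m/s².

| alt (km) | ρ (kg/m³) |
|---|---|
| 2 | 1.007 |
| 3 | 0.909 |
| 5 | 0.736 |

At 3 km, from the table: ρ = 0.909 kg/m³.
Level flight ⇒ L = W = m·g = 587 × 9.81 = 5758.5 N.
Dynamic pressure q = 0.5 × 0.909 × 36.2² = 595.6 Pa.
Required CL = L/(qS) = 5758.5/(595.6·10.2) = 0.9479.
CD = 0.0182 + 0.0174 × 0.9479² = 0.03383.
L/D = CL/CD = 0.9479 / 0.03383 = 28

L/D = 28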